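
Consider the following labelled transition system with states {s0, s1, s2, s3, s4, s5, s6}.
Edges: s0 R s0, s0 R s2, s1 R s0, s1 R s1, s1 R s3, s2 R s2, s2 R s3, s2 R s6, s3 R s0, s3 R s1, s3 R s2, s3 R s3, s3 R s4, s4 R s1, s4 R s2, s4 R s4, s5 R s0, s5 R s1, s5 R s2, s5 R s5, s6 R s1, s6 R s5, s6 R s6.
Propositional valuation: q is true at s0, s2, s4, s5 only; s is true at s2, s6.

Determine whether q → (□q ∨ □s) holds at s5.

At s5: q is true, □q ∨ □s is false, so q → (□q ∨ □s) is false.
  At s5: □q is false, □s is false, so □q ∨ □s is false.
    At s5: □q requires q at every successor {s0, s1, s2, s5}.
      q fails at s1, so □q is false at s5.
    At s5: □s requires s at every successor {s0, s1, s2, s5}.
      s fails at s0, so □s is false at s5.

No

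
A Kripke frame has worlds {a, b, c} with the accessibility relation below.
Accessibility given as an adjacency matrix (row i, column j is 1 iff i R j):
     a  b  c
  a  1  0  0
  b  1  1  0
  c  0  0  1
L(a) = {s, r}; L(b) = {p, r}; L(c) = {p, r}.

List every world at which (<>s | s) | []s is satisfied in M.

a, b

Let φ = (<>s | s) | []s. Evaluate φ at each world:
  a (successors {a}): φ is true.
  b (successors {a, b}): φ is true.
  c (successors {c}): φ is false.
For instance, at c:
  At c: <>s | s is false, []s is false, so (<>s | s) | []s is false.
    At c: <>s is false, s is false, so <>s | s is false.
      At c: <>s requires s at some successor in {c}.
        At c: s is false.
      So <>s is false at c.
    At c: []s requires s at every successor {c}.
      s fails at c, so []s is false at c.
Satisfying worlds: {a, b}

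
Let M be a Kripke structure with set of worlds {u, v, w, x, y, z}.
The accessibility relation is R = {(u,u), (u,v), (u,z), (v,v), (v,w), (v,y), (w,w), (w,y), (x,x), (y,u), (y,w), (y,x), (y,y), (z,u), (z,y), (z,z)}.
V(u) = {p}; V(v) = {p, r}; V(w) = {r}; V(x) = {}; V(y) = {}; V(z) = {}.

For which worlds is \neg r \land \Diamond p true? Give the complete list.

Let φ = \neg r \land \Diamond p. Evaluate φ at each world:
  u (successors {u, v, z}): φ is true.
  v (successors {v, w, y}): φ is false.
  w (successors {w, y}): φ is false.
  x (successors {x}): φ is false.
  y (successors {u, w, x, y}): φ is true.
  z (successors {u, y, z}): φ is true.
For instance, at x:
  At x: \neg r is true, \Diamond p is false, so \neg r \land \Diamond p is false.
    At x: \Diamond p requires p at some successor in {x}.
      At x: p is false.
    So \Diamond p is false at x.
Satisfying worlds: {u, y, z}

u, y, z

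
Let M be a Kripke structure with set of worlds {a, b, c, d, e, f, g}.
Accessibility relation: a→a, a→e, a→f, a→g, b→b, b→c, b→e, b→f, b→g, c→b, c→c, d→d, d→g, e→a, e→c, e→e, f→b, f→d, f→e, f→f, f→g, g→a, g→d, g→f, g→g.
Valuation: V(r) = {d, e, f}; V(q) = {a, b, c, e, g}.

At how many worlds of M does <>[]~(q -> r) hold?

3

Recall that []ψ holds at a world iff ψ holds at every accessible world, and <>ψ holds iff ψ holds at some accessible world.
Let φ = <>[]~(q -> r). Evaluate φ at each world:
  a (successors {a, e, f, g}): φ is false.
  b (successors {b, c, e, f, g}): φ is true.
  c (successors {b, c}): φ is true.
  d (successors {d, g}): φ is false.
  e (successors {a, c, e}): φ is true.
  f (successors {b, d, e, f, g}): φ is false.
  g (successors {a, d, f, g}): φ is false.
For instance, at f:
  At f: <>[]~(q -> r) requires []~(q -> r) at some successor in {b, d, e, f, g}.
    At b: []~(q -> r) is false.
    At d: []~(q -> r) is false.
    At e: []~(q -> r) is false.
    At f: []~(q -> r) is false.
    At g: []~(q -> r) is false.
  So <>[]~(q -> r) is false at f.
Satisfying worlds: {b, c, e}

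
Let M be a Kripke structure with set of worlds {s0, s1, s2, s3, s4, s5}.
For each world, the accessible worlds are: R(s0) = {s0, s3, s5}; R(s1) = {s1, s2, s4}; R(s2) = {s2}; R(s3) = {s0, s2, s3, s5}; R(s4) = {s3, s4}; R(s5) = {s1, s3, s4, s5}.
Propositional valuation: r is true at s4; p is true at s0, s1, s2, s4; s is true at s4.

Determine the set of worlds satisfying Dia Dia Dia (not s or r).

Let φ = Dia Dia Dia (not s or r). Evaluate φ at each world:
  s0 (successors {s0, s3, s5}): φ is true.
  s1 (successors {s1, s2, s4}): φ is true.
  s2 (successors {s2}): φ is true.
  s3 (successors {s0, s2, s3, s5}): φ is true.
  s4 (successors {s3, s4}): φ is true.
  s5 (successors {s1, s3, s4, s5}): φ is true.
For instance, at s1:
  At s1: Dia Dia Dia (not s or r) requires Dia Dia (not s or r) at some successor in {s1, s2, s4}.
    Dia Dia (not s or r) holds at s1, so Dia Dia Dia (not s or r) is true at s1.
      At s1: Dia Dia (not s or r) requires Dia (not s or r) at some successor in {s1, s2, s4}.
        Dia (not s or r) holds at s1, so Dia Dia (not s or r) is true at s1.
Satisfying worlds: {s0, s1, s2, s3, s4, s5}

s0, s1, s2, s3, s4, s5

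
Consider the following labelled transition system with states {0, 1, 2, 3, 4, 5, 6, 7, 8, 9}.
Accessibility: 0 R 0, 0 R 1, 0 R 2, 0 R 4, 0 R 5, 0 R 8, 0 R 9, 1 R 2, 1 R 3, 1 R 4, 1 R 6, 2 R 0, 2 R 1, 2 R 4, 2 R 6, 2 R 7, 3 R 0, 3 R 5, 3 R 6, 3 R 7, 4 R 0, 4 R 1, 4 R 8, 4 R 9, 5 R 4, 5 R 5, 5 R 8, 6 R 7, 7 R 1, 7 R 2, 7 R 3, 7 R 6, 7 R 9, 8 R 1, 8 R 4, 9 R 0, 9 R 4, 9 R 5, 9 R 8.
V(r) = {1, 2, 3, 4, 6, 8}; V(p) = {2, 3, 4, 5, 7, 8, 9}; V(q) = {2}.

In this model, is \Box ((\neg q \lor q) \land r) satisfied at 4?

Recall that \Box ψ holds at a world iff ψ holds at every accessible world, and \Diamond ψ holds iff ψ holds at some accessible world.
At 4: \Box ((\neg q \lor q) \land r) requires (\neg q \lor q) \land r at every successor {0, 1, 8, 9}.
  (\neg q \lor q) \land r fails at 0, so \Box ((\neg q \lor q) \land r) is false at 4.

No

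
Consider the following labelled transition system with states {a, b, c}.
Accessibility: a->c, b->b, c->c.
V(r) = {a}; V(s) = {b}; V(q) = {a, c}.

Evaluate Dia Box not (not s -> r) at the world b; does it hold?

No

At b: Dia Box not (not s -> r) requires Box not (not s -> r) at some successor in {b}.
  At b: Box not (not s -> r) is false.
So Dia Box not (not s -> r) is false at b.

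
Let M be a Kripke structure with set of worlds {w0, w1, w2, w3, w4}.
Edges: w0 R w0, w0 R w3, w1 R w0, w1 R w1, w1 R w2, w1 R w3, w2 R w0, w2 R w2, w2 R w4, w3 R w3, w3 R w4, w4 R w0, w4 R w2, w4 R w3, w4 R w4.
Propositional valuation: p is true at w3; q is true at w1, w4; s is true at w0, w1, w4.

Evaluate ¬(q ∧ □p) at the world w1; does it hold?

Yes

At w1: q ∧ □p is false, so ¬(q ∧ □p) is true.
  At w1: q is true, □p is false, so q ∧ □p is false.
    At w1: □p requires p at every successor {w0, w1, w2, w3}.
      p fails at w0, so □p is false at w1.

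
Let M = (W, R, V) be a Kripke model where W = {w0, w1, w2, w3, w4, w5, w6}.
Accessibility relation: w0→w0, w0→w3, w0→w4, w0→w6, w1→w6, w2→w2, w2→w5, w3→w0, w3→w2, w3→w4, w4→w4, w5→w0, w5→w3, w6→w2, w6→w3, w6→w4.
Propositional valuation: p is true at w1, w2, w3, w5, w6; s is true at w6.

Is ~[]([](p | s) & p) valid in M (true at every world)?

Yes

Recall that []ψ holds at a world iff ψ holds at every accessible world, and <>ψ holds iff ψ holds at some accessible world.
Let φ = ~[]([](p | s) & p). Evaluate φ at each world:
  w0 (successors {w0, w3, w4, w6}): φ is true.
  w1 (successors {w6}): φ is true.
  w2 (successors {w2, w5}): φ is true.
  w3 (successors {w0, w2, w4}): φ is true.
  w4 (successors {w4}): φ is true.
  w5 (successors {w0, w3}): φ is true.
  w6 (successors {w2, w3, w4}): φ is true.
For instance, at w5:
  At w5: []([](p | s) & p) is false, so ~[]([](p | s) & p) is true.
    At w5: []([](p | s) & p) requires [](p | s) & p at every successor {w0, w3}.
      [](p | s) & p fails at w0, so []([](p | s) & p) is false at w5.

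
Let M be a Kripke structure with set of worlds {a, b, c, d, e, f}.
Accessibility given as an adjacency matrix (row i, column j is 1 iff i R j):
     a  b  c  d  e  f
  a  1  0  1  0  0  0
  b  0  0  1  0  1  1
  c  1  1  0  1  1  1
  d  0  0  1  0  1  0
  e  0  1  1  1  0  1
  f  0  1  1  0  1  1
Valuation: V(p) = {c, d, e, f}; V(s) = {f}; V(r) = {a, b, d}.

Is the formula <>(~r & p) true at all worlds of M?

Yes

Let φ = <>(~r & p). Evaluate φ at each world:
  a (successors {a, c}): φ is true.
  b (successors {c, e, f}): φ is true.
  c (successors {a, b, d, e, f}): φ is true.
  d (successors {c, e}): φ is true.
  e (successors {b, c, d, f}): φ is true.
  f (successors {b, c, e, f}): φ is true.
For instance, at f:
  At f: <>(~r & p) requires ~r & p at some successor in {b, c, e, f}.
    ~r & p holds at c, so <>(~r & p) is true at f.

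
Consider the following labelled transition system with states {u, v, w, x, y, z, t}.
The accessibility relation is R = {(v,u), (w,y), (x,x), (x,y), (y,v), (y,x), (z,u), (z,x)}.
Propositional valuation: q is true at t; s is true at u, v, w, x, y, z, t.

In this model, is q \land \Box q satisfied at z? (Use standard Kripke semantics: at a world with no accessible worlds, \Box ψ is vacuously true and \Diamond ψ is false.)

At z: q is false, \Box q is false, so q \land \Box q is false.
  At z: \Box q requires q at every successor {u, x}.
    q fails at u, so \Box q is false at z.

No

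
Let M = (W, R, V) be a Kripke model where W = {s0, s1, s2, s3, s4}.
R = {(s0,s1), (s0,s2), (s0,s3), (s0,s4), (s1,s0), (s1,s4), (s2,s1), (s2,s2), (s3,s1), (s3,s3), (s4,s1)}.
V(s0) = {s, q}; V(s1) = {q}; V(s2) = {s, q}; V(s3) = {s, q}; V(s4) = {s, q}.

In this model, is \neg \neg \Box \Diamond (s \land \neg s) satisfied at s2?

Recall that \Box ψ holds at a world iff ψ holds at every accessible world, and \Diamond ψ holds iff ψ holds at some accessible world.
At s2: \neg \Box \Diamond (s \land \neg s) is true, so \neg \neg \Box \Diamond (s \land \neg s) is false.
  At s2: \Box \Diamond (s \land \neg s) is false, so \neg \Box \Diamond (s \land \neg s) is true.
    At s2: \Box \Diamond (s \land \neg s) requires \Diamond (s \land \neg s) at every successor {s1, s2}.
      \Diamond (s \land \neg s) fails at s1, so \Box \Diamond (s \land \neg s) is false at s2.

No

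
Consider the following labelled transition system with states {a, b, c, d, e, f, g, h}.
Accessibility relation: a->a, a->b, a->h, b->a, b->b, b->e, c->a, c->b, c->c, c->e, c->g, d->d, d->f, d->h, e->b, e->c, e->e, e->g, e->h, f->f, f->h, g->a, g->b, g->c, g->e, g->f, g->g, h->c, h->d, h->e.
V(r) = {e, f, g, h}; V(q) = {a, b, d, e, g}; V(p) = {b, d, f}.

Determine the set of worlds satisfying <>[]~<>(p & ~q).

Let φ = <>[]~<>(p & ~q). Evaluate φ at each world:
  a (successors {a, b, h}): φ is true.
  b (successors {a, b, e}): φ is true.
  c (successors {a, b, c, e, g}): φ is true.
  d (successors {d, f, h}): φ is false.
  e (successors {b, c, e, g, h}): φ is true.
  f (successors {f, h}): φ is false.
  g (successors {a, b, c, e, f, g}): φ is true.
  h (successors {c, d, e}): φ is false.
For instance, at h:
  At h: <>[]~<>(p & ~q) requires []~<>(p & ~q) at some successor in {c, d, e}.
    At c: []~<>(p & ~q) is false.
    At d: []~<>(p & ~q) is false.
    At e: []~<>(p & ~q) is false.
  So <>[]~<>(p & ~q) is false at h.
Satisfying worlds: {a, b, c, e, g}

a, b, c, e, g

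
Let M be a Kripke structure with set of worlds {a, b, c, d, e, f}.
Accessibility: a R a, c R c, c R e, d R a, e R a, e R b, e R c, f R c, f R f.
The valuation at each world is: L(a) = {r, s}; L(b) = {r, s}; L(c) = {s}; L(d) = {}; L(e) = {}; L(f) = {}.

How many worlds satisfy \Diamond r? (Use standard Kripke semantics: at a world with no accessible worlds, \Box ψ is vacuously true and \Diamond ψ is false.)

3

Let φ = \Diamond r. Evaluate φ at each world:
  a (successors {a}): φ is true.
  b (successors ∅): φ is false.
  c (successors {c, e}): φ is false.
  d (successors {a}): φ is true.
  e (successors {a, b, c}): φ is true.
  f (successors {c, f}): φ is false.
For instance, at f:
  At f: \Diamond r requires r at some successor in {c, f}.
    At c: r is false.
    At f: r is false.
  So \Diamond r is false at f.
Satisfying worlds: {a, d, e}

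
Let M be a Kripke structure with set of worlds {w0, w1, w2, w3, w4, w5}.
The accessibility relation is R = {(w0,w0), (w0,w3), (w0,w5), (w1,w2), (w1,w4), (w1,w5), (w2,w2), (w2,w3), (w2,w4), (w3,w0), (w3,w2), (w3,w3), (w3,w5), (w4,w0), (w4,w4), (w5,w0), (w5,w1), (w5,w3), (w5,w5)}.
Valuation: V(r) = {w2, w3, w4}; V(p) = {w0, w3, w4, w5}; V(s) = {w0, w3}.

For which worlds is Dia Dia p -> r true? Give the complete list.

w2, w3, w4

Let φ = Dia Dia p -> r. Evaluate φ at each world:
  w0 (successors {w0, w3, w5}): φ is false.
  w1 (successors {w2, w4, w5}): φ is false.
  w2 (successors {w2, w3, w4}): φ is true.
  w3 (successors {w0, w2, w3, w5}): φ is true.
  w4 (successors {w0, w4}): φ is true.
  w5 (successors {w0, w1, w3, w5}): φ is false.
For instance, at w3:
  At w3: Dia Dia p is true, r is true, so Dia Dia p -> r is true.
    At w3: Dia Dia p requires Dia p at some successor in {w0, w2, w3, w5}.
      Dia p holds at w0, so Dia Dia p is true at w3.
Satisfying worlds: {w2, w3, w4}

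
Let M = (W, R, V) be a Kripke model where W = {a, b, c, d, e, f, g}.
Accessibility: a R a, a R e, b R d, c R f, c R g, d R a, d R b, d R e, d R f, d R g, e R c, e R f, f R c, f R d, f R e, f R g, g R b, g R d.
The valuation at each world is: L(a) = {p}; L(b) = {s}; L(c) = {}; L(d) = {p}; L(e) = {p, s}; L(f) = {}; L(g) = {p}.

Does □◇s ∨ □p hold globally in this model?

Recall that □ψ holds at a world iff ψ holds at every accessible world, and ◇ψ holds iff ψ holds at some accessible world.
Let φ = □◇s ∨ □p. Evaluate φ at each world:
  a (successors {a, e}): φ is true.
  b (successors {d}): φ is true.
  c (successors {f, g}): φ is true.
  d (successors {a, b, e, f, g}): φ is false.
  e (successors {c, f}): φ is false.
  f (successors {c, d, e, g}): φ is false.
  g (successors {b, d}): φ is false.
Detail at d (counterexample):
  At d: □◇s is false, □p is false, so □◇s ∨ □p is false.
    At d: □◇s requires ◇s at every successor {a, b, e, f, g}.
      ◇s fails at b, so □◇s is false at d.
    At d: □p requires p at every successor {a, b, e, f, g}.
      p fails at b, so □p is false at d.

No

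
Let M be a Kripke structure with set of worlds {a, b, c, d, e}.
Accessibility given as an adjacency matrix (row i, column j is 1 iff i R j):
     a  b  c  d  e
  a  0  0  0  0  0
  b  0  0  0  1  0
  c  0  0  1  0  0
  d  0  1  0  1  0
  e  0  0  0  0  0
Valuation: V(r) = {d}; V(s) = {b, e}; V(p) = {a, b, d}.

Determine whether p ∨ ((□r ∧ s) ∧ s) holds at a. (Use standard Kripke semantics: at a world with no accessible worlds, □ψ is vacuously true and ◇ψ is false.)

Yes

At a: p is true, (□r ∧ s) ∧ s is false, so p ∨ ((□r ∧ s) ∧ s) is true.
  At a: □r ∧ s is false, s is false, so (□r ∧ s) ∧ s is false.
    At a: □r is true, s is false, so □r ∧ s is false.
      At a: no accessible worlds, so □r holds vacuously.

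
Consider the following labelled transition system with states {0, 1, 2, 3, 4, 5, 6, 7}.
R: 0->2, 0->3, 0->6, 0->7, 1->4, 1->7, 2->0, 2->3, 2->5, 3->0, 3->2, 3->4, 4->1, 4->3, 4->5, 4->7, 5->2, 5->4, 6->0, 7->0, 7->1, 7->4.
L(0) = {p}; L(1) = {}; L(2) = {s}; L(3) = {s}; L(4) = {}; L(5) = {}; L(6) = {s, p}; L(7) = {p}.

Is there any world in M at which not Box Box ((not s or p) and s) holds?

Let φ = not Box Box ((not s or p) and s). Evaluate φ at each world:
  0 (successors {2, 3, 6, 7}): φ is true.
  1 (successors {4, 7}): φ is true.
  2 (successors {0, 3, 5}): φ is true.
  3 (successors {0, 2, 4}): φ is true.
  4 (successors {1, 3, 5, 7}): φ is true.
  5 (successors {2, 4}): φ is true.
  6 (successors {0}): φ is true.
  7 (successors {0, 1, 4}): φ is true.
Detail at 0 (witness):
  At 0: Box Box ((not s or p) and s) is false, so not Box Box ((not s or p) and s) is true.
    At 0: Box Box ((not s or p) and s) requires Box ((not s or p) and s) at every successor {2, 3, 6, 7}.
      Box ((not s or p) and s) fails at 2, so Box Box ((not s or p) and s) is false at 0.

Yes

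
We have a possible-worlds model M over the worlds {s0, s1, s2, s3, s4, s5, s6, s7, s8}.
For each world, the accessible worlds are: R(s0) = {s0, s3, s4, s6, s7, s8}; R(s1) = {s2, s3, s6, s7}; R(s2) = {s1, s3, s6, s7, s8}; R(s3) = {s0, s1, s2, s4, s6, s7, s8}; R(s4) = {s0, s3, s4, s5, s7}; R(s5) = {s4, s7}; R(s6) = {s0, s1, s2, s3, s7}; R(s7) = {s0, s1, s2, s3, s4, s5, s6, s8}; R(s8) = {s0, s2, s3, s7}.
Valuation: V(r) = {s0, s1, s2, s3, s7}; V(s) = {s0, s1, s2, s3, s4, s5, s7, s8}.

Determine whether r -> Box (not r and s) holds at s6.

At s6: r is false, Box (not r and s) is false, so r -> Box (not r and s) is true.
  At s6: Box (not r and s) requires not r and s at every successor {s0, s1, s2, s3, s7}.
    not r and s fails at s0, so Box (not r and s) is false at s6.

Yes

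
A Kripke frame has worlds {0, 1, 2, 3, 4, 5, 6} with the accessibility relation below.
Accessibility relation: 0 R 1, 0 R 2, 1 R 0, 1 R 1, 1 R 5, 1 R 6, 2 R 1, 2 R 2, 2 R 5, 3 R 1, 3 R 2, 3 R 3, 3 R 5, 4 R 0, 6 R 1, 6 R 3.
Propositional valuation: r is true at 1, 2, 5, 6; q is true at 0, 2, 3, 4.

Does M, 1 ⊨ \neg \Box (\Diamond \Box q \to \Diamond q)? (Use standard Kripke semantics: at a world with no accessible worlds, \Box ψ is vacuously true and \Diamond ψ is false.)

No

At 1: \Box (\Diamond \Box q \to \Diamond q) is true, so \neg \Box (\Diamond \Box q \to \Diamond q) is false.
  At 1: \Box (\Diamond \Box q \to \Diamond q) requires \Diamond \Box q \to \Diamond q at every successor {0, 1, 5, 6}.
    At 0: \Diamond \Box q \to \Diamond q is true.
    At 1: \Diamond \Box q \to \Diamond q is true.
    At 5: \Diamond \Box q \to \Diamond q is true.
    At 6: \Diamond \Box q \to \Diamond q is true.
  So \Box (\Diamond \Box q \to \Diamond q) is true at 1.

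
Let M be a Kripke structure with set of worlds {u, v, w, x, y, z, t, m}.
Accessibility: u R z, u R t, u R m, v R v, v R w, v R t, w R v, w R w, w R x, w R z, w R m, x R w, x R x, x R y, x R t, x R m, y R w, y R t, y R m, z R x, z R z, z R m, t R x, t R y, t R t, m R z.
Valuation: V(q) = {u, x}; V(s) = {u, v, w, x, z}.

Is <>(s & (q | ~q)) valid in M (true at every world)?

Recall that <>ψ holds at a world iff ψ holds at some accessible world.
Let φ = <>(s & (q | ~q)). Evaluate φ at each world:
  u (successors {z, t, m}): φ is true.
  v (successors {v, w, t}): φ is true.
  w (successors {v, w, x, z, m}): φ is true.
  x (successors {w, x, y, t, m}): φ is true.
  y (successors {w, t, m}): φ is true.
  z (successors {x, z, m}): φ is true.
  t (successors {x, y, t}): φ is true.
  m (successors {z}): φ is true.
For instance, at u:
  At u: <>(s & (q | ~q)) requires s & (q | ~q) at some successor in {z, t, m}.
    s & (q | ~q) holds at z, so <>(s & (q | ~q)) is true at u.

Yes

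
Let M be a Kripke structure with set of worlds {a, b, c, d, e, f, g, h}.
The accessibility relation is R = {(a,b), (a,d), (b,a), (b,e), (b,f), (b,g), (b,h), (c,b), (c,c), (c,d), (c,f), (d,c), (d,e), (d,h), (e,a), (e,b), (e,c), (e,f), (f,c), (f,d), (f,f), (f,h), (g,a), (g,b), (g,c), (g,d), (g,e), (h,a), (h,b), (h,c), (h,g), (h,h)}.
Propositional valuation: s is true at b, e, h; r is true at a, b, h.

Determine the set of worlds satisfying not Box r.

Let φ = not Box r. Evaluate φ at each world:
  a (successors {b, d}): φ is true.
  b (successors {a, e, f, g, h}): φ is true.
  c (successors {b, c, d, f}): φ is true.
  d (successors {c, e, h}): φ is true.
  e (successors {a, b, c, f}): φ is true.
  f (successors {c, d, f, h}): φ is true.
  g (successors {a, b, c, d, e}): φ is true.
  h (successors {a, b, c, g, h}): φ is true.
For instance, at h:
  At h: Box r is false, so not Box r is true.
    At h: Box r requires r at every successor {a, b, c, g, h}.
      r fails at c, so Box r is false at h.
Satisfying worlds: {a, b, c, d, e, f, g, h}

a, b, c, d, e, f, g, h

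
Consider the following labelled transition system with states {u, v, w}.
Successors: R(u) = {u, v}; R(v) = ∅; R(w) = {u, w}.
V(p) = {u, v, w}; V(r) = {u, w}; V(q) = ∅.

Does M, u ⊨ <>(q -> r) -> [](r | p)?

Yes

At u: <>(q -> r) is true, [](r | p) is true, so <>(q -> r) -> [](r | p) is true.
  At u: <>(q -> r) requires q -> r at some successor in {u, v}.
    q -> r holds at u, so <>(q -> r) is true at u.
  At u: [](r | p) requires r | p at every successor {u, v}.
    At u: r | p is true.
    At v: r | p is true.
  So [](r | p) is true at u.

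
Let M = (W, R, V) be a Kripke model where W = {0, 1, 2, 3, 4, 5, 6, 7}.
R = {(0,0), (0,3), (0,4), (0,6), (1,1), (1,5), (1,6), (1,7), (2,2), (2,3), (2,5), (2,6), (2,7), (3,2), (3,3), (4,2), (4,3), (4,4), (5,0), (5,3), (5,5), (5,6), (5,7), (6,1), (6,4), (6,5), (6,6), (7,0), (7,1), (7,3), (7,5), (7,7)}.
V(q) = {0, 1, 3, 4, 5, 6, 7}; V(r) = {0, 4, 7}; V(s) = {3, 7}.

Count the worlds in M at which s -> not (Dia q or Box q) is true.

6

Let φ = s -> not (Dia q or Box q). Evaluate φ at each world:
  0 (successors {0, 3, 4, 6}): φ is true.
  1 (successors {1, 5, 6, 7}): φ is true.
  2 (successors {2, 3, 5, 6, 7}): φ is true.
  3 (successors {2, 3}): φ is false.
  4 (successors {2, 3, 4}): φ is true.
  5 (successors {0, 3, 5, 6, 7}): φ is true.
  6 (successors {1, 4, 5, 6}): φ is true.
  7 (successors {0, 1, 3, 5, 7}): φ is false.
For instance, at 0:
  At 0: s is false, not (Dia q or Box q) is false, so s -> not (Dia q or Box q) is true.
    At 0: Dia q or Box q is true, so not (Dia q or Box q) is false.
      At 0: Dia q is true, Box q is true, so Dia q or Box q is true.
Satisfying worlds: {0, 1, 2, 4, 5, 6}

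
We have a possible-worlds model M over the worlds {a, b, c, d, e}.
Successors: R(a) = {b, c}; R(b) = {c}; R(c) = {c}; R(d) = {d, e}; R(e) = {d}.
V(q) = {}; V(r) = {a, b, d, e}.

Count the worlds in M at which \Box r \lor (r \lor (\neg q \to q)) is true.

4

Let φ = \Box r \lor (r \lor (\neg q \to q)). Evaluate φ at each world:
  a (successors {b, c}): φ is true.
  b (successors {c}): φ is true.
  c (successors {c}): φ is false.
  d (successors {d, e}): φ is true.
  e (successors {d}): φ is true.
For instance, at b:
  At b: \Box r is false, r \lor (\neg q \to q) is true, so \Box r \lor (r \lor (\neg q \to q)) is true.
    At b: \Box r requires r at every successor {c}.
      r fails at c, so \Box r is false at b.
Satisfying worlds: {a, b, d, e}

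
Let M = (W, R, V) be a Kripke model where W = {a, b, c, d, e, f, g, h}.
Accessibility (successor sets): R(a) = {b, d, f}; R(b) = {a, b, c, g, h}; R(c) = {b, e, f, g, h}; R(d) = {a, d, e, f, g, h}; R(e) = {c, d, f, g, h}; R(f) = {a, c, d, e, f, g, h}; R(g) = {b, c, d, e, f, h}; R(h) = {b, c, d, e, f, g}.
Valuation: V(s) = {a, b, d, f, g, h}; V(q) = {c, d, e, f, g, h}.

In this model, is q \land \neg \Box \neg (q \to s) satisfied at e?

Yes

Recall that \Box ψ holds at a world iff ψ holds at every accessible world, and \Diamond ψ holds iff ψ holds at some accessible world.
At e: q is true, \neg \Box \neg (q \to s) is true, so q \land \neg \Box \neg (q \to s) is true.
  At e: \Box \neg (q \to s) is false, so \neg \Box \neg (q \to s) is true.
    At e: \Box \neg (q \to s) requires \neg (q \to s) at every successor {c, d, f, g, h}.
      \neg (q \to s) fails at d, so \Box \neg (q \to s) is false at e.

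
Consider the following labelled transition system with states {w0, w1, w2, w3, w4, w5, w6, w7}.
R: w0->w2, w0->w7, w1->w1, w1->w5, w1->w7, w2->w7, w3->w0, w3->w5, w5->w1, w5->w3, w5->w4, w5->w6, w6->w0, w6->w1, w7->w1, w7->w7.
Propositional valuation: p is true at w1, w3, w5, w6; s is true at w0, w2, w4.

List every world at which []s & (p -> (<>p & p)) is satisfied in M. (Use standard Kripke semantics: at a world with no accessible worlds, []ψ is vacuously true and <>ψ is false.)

Recall that []ψ holds at a world iff ψ holds at every accessible world, and <>ψ holds iff ψ holds at some accessible world.
Let φ = []s & (p -> (<>p & p)). Evaluate φ at each world:
  w0 (successors {w2, w7}): φ is false.
  w1 (successors {w1, w5, w7}): φ is false.
  w2 (successors {w7}): φ is false.
  w3 (successors {w0, w5}): φ is false.
  w4 (successors ∅): φ is true.
  w5 (successors {w1, w3, w4, w6}): φ is false.
  w6 (successors {w0, w1}): φ is false.
  w7 (successors {w1, w7}): φ is false.
For instance, at w3:
  At w3: []s is false, p -> (<>p & p) is true, so []s & (p -> (<>p & p)) is false.
    At w3: []s requires s at every successor {w0, w5}.
      s fails at w5, so []s is false at w3.
    At w3: p is true, <>p & p is true, so p -> (<>p & p) is true.
      At w3: <>p is true, p is true, so <>p & p is true.
Satisfying worlds: {w4}

w4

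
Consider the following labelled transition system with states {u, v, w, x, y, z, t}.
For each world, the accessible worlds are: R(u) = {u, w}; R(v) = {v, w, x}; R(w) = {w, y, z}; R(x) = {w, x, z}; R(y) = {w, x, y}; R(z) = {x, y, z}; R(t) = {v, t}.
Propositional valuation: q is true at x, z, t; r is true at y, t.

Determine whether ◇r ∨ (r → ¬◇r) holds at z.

At z: ◇r is true, r → ¬◇r is true, so ◇r ∨ (r → ¬◇r) is true.
  At z: ◇r requires r at some successor in {x, y, z}.
    r holds at y, so ◇r is true at z.
  At z: r is false, ¬◇r is false, so r → ¬◇r is true.
    At z: ◇r is true, so ¬◇r is false.
      At z: ◇r requires r at some successor in {x, y, z}.
        r holds at y, so ◇r is true at z.

Yes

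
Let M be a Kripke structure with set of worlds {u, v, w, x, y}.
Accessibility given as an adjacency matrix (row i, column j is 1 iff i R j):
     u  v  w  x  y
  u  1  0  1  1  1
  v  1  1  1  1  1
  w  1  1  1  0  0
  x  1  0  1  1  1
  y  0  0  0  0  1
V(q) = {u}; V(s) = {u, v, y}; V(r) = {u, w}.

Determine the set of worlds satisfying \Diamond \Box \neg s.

none

Let φ = \Diamond \Box \neg s. Evaluate φ at each world:
  u (successors {u, w, x, y}): φ is false.
  v (successors {u, v, w, x, y}): φ is false.
  w (successors {u, v, w}): φ is false.
  x (successors {u, w, x, y}): φ is false.
  y (successors {y}): φ is false.
For instance, at y:
  At y: \Diamond \Box \neg s requires \Box \neg s at some successor in {y}.
    At y: \Box \neg s is false.
  So \Diamond \Box \neg s is false at y.
Satisfying worlds: none.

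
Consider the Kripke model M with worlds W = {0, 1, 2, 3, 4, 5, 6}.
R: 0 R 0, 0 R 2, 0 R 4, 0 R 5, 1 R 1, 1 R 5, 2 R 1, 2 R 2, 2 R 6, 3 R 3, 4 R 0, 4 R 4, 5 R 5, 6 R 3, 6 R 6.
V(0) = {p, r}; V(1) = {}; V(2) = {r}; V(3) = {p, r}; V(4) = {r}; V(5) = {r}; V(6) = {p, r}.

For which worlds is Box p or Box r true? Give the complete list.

0, 3, 4, 5, 6

Let φ = Box p or Box r. Evaluate φ at each world:
  0 (successors {0, 2, 4, 5}): φ is true.
  1 (successors {1, 5}): φ is false.
  2 (successors {1, 2, 6}): φ is false.
  3 (successors {3}): φ is true.
  4 (successors {0, 4}): φ is true.
  5 (successors {5}): φ is true.
  6 (successors {3, 6}): φ is true.
For instance, at 5:
  At 5: Box p is false, Box r is true, so Box p or Box r is true.
    At 5: Box p requires p at every successor {5}.
      p fails at 5, so Box p is false at 5.
    At 5: Box r requires r at every successor {5}.
      At 5: r is true.
    So Box r is true at 5.
Satisfying worlds: {0, 3, 4, 5, 6}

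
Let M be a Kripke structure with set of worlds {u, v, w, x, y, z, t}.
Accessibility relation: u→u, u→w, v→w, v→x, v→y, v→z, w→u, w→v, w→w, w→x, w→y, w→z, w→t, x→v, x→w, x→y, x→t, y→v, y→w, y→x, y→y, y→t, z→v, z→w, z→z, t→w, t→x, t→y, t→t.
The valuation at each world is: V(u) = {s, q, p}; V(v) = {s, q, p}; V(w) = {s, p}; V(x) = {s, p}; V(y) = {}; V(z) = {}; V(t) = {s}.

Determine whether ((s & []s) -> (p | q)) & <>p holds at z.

At z: (s & []s) -> (p | q) is true, <>p is true, so ((s & []s) -> (p | q)) & <>p is true.
  At z: s & []s is false, p | q is false, so (s & []s) -> (p | q) is true.
    At z: s is false, []s is false, so s & []s is false.
      At z: []s requires s at every successor {v, w, z}.
        s fails at z, so []s is false at z.
  At z: <>p requires p at some successor in {v, w, z}.
    p holds at v, so <>p is true at z.

Yes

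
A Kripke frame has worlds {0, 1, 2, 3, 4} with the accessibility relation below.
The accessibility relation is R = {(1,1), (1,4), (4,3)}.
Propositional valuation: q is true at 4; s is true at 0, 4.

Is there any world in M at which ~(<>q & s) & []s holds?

Recall that []ψ holds at a world iff ψ holds at every accessible world, and <>ψ holds iff ψ holds at some accessible world.
Let φ = ~(<>q & s) & []s. Evaluate φ at each world:
  0 (successors ∅): φ is true.
  1 (successors {1, 4}): φ is false.
  2 (successors ∅): φ is true.
  3 (successors ∅): φ is true.
  4 (successors {3}): φ is false.
Detail at 0 (witness):
  At 0: ~(<>q & s) is true, []s is true, so ~(<>q & s) & []s is true.
    At 0: <>q & s is false, so ~(<>q & s) is true.
      At 0: <>q is false, s is true, so <>q & s is false.
    At 0: no accessible worlds, so []s holds vacuously.

Yes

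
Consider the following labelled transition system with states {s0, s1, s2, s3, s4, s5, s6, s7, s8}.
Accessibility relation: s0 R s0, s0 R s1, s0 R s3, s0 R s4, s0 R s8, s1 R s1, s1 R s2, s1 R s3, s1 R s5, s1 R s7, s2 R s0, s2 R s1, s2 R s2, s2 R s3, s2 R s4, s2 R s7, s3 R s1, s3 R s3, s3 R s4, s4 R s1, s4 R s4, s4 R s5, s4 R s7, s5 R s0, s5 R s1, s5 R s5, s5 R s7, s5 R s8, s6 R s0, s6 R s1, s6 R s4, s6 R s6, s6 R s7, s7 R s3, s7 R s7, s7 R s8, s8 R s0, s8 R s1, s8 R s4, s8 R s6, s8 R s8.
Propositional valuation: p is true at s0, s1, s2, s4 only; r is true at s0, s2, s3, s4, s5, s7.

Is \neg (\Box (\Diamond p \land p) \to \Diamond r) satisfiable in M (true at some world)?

Recall that \Box ψ holds at a world iff ψ holds at every accessible world, and \Diamond ψ holds iff ψ holds at some accessible world.
Let φ = \neg (\Box (\Diamond p \land p) \to \Diamond r). Evaluate φ at each world:
  s0 (successors {s0, s1, s3, s4, s8}): φ is false.
  s1 (successors {s1, s2, s3, s5, s7}): φ is false.
  s2 (successors {s0, s1, s2, s3, s4, s7}): φ is false.
  s3 (successors {s1, s3, s4}): φ is false.
  s4 (successors {s1, s4, s5, s7}): φ is false.
  s5 (successors {s0, s1, s5, s7, s8}): φ is false.
  s6 (successors {s0, s1, s4, s6, s7}): φ is false.
  s7 (successors {s3, s7, s8}): φ is false.
  s8 (successors {s0, s1, s4, s6, s8}): φ is false.
For instance, at s5:
  At s5: \Box (\Diamond p \land p) \to \Diamond r is true, so \neg (\Box (\Diamond p \land p) \to \Diamond r) is false.
    At s5: \Box (\Diamond p \land p) is false, \Diamond r is true, so \Box (\Diamond p \land p) \to \Diamond r is true.
      At s5: \Box (\Diamond p \land p) requires \Diamond p \land p at every successor {s0, s1, s5, s7, s8}.
        \Diamond p \land p fails at s5, so \Box (\Diamond p \land p) is false at s5.
      At s5: \Diamond r requires r at some successor in {s0, s1, s5, s7, s8}.
        r holds at s0, so \Diamond r is true at s5.

No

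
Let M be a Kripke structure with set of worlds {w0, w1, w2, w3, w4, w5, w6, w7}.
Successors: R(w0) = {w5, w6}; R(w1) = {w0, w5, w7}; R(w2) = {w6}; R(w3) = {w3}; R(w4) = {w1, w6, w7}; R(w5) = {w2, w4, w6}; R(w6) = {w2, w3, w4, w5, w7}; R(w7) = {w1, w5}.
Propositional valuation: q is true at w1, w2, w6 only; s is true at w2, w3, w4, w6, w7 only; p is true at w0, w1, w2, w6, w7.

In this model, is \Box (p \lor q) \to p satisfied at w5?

At w5: \Box (p \lor q) is false, p is false, so \Box (p \lor q) \to p is true.
  At w5: \Box (p \lor q) requires p \lor q at every successor {w2, w4, w6}.
    p \lor q fails at w4, so \Box (p \lor q) is false at w5.

Yes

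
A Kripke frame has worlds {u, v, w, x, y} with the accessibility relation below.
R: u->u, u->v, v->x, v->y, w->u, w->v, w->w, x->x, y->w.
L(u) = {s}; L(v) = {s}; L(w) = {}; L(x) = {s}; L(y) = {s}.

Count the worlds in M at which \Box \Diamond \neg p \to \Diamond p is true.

0

Recall that \Box ψ holds at a world iff ψ holds at every accessible world, and \Diamond ψ holds iff ψ holds at some accessible world.
Let φ = \Box \Diamond \neg p \to \Diamond p. Evaluate φ at each world:
  u (successors {u, v}): φ is false.
  v (successors {x, y}): φ is false.
  w (successors {u, v, w}): φ is false.
  x (successors {x}): φ is false.
  y (successors {w}): φ is false.
For instance, at w:
  At w: \Box \Diamond \neg p is true, \Diamond p is false, so \Box \Diamond \neg p \to \Diamond p is false.
    At w: \Box \Diamond \neg p requires \Diamond \neg p at every successor {u, v, w}.
      At u: \Diamond \neg p is true.
      At v: \Diamond \neg p is true.
      At w: \Diamond \neg p is true.
    So \Box \Diamond \neg p is true at w.
    At w: \Diamond p requires p at some successor in {u, v, w}.
      At u: p is false.
      At v: p is false.
      At w: p is false.
    So \Diamond p is false at w.
Satisfying worlds: none.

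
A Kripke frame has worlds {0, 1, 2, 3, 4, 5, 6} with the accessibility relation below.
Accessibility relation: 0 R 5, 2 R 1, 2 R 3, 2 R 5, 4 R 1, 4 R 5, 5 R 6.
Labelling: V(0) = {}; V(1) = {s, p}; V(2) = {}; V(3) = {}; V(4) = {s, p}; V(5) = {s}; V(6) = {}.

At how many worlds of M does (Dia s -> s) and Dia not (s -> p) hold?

1

Let φ = (Dia s -> s) and Dia not (s -> p). Evaluate φ at each world:
  0 (successors {5}): φ is false.
  1 (successors ∅): φ is false.
  2 (successors {1, 3, 5}): φ is false.
  3 (successors ∅): φ is false.
  4 (successors {1, 5}): φ is true.
  5 (successors {6}): φ is false.
  6 (successors ∅): φ is false.
For instance, at 4:
  At 4: Dia s -> s is true, Dia not (s -> p) is true, so (Dia s -> s) and Dia not (s -> p) is true.
    At 4: Dia s is true, s is true, so Dia s -> s is true.
      At 4: Dia s requires s at some successor in {1, 5}.
        s holds at 1, so Dia s is true at 4.
    At 4: Dia not (s -> p) requires not (s -> p) at some successor in {1, 5}.
      not (s -> p) holds at 5, so Dia not (s -> p) is true at 4.
Satisfying worlds: {4}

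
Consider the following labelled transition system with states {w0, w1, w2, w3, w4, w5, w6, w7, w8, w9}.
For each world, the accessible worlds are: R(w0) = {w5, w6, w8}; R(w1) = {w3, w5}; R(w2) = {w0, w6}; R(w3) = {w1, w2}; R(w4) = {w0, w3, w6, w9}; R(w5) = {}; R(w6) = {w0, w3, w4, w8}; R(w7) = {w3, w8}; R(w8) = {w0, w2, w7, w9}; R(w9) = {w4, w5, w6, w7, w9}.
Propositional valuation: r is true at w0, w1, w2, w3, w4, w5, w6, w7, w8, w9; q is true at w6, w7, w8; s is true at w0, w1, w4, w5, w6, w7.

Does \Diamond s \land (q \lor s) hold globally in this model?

No

Let φ = \Diamond s \land (q \lor s). Evaluate φ at each world:
  w0 (successors {w5, w6, w8}): φ is true.
  w1 (successors {w3, w5}): φ is true.
  w2 (successors {w0, w6}): φ is false.
  w3 (successors {w1, w2}): φ is false.
  w4 (successors {w0, w3, w6, w9}): φ is true.
  w5 (successors ∅): φ is false.
  w6 (successors {w0, w3, w4, w8}): φ is true.
  w7 (successors {w3, w8}): φ is false.
  w8 (successors {w0, w2, w7, w9}): φ is true.
  w9 (successors {w4, w5, w6, w7, w9}): φ is false.
Detail at w2 (counterexample):
  At w2: \Diamond s is true, q \lor s is false, so \Diamond s \land (q \lor s) is false.
    At w2: \Diamond s requires s at some successor in {w0, w6}.
      s holds at w0, so \Diamond s is true at w2.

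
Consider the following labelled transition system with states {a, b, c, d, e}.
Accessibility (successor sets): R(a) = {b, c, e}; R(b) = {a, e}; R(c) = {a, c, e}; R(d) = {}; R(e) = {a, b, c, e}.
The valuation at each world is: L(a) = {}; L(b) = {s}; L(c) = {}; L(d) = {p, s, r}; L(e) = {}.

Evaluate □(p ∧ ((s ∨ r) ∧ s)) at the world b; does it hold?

At b: □(p ∧ ((s ∨ r) ∧ s)) requires p ∧ ((s ∨ r) ∧ s) at every successor {a, e}.
  p ∧ ((s ∨ r) ∧ s) fails at a, so □(p ∧ ((s ∨ r) ∧ s)) is false at b.

No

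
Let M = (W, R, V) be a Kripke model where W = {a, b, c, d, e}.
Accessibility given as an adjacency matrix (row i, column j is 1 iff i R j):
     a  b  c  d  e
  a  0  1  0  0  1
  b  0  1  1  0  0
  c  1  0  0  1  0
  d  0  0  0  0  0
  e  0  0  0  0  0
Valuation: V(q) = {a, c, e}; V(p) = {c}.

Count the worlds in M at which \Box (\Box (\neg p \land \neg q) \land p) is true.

Let φ = \Box (\Box (\neg p \land \neg q) \land p). Evaluate φ at each world:
  a (successors {b, e}): φ is false.
  b (successors {b, c}): φ is false.
  c (successors {a, d}): φ is false.
  d (successors ∅): φ is true.
  e (successors ∅): φ is true.
For instance, at a:
  At a: \Box (\Box (\neg p \land \neg q) \land p) requires \Box (\neg p \land \neg q) \land p at every successor {b, e}.
    \Box (\neg p \land \neg q) \land p fails at b, so \Box (\Box (\neg p \land \neg q) \land p) is false at a.
      At b: \Box (\neg p \land \neg q) is false, p is false, so \Box (\neg p \land \neg q) \land p is false.
Satisfying worlds: {d, e}

2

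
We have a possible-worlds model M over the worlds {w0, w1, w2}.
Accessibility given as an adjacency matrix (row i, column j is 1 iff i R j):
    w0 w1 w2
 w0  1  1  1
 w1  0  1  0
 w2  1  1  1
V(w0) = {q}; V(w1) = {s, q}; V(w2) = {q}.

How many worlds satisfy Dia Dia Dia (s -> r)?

2

Recall that Dia ψ holds at a world iff ψ holds at some accessible world.
Let φ = Dia Dia Dia (s -> r). Evaluate φ at each world:
  w0 (successors {w0, w1, w2}): φ is true.
  w1 (successors {w1}): φ is false.
  w2 (successors {w0, w1, w2}): φ is true.
For instance, at w1:
  At w1: Dia Dia Dia (s -> r) requires Dia Dia (s -> r) at some successor in {w1}.
    At w1: Dia Dia (s -> r) is false.
  So Dia Dia Dia (s -> r) is false at w1.
Satisfying worlds: {w0, w2}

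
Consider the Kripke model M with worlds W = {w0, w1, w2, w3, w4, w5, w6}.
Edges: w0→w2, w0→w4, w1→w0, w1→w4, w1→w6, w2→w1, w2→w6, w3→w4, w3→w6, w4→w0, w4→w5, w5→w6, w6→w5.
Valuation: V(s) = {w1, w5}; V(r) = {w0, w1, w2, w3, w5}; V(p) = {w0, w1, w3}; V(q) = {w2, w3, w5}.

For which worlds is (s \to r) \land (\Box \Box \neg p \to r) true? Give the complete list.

w0, w1, w2, w3, w5

Let φ = (s \to r) \land (\Box \Box \neg p \to r). Evaluate φ at each world:
  w0 (successors {w2, w4}): φ is true.
  w1 (successors {w0, w4, w6}): φ is true.
  w2 (successors {w1, w6}): φ is true.
  w3 (successors {w4, w6}): φ is true.
  w4 (successors {w0, w5}): φ is false.
  w5 (successors {w6}): φ is true.
  w6 (successors {w5}): φ is false.
For instance, at w5:
  At w5: s \to r is true, \Box \Box \neg p \to r is true, so (s \to r) \land (\Box \Box \neg p \to r) is true.
    At w5: \Box \Box \neg p is true, r is true, so \Box \Box \neg p \to r is true.
      At w5: \Box \Box \neg p requires \Box \neg p at every successor {w6}.
        At w6: \Box \neg p is true.
      So \Box \Box \neg p is true at w5.
Satisfying worlds: {w0, w1, w2, w3, w5}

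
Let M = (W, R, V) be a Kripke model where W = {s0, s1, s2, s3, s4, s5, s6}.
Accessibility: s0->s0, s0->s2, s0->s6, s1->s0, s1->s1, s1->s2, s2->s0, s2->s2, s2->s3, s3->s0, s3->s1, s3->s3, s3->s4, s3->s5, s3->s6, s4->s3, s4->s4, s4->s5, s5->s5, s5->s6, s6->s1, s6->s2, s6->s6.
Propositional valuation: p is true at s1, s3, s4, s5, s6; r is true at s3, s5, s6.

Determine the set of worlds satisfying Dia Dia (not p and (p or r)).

Let φ = Dia Dia (not p and (p or r)). Evaluate φ at each world:
  s0 (successors {s0, s2, s6}): φ is false.
  s1 (successors {s0, s1, s2}): φ is false.
  s2 (successors {s0, s2, s3}): φ is false.
  s3 (successors {s0, s1, s3, s4, s5, s6}): φ is false.
  s4 (successors {s3, s4, s5}): φ is false.
  s5 (successors {s5, s6}): φ is false.
  s6 (successors {s1, s2, s6}): φ is false.
For instance, at s0:
  At s0: Dia Dia (not p and (p or r)) requires Dia (not p and (p or r)) at some successor in {s0, s2, s6}.
    At s0: Dia (not p and (p or r)) is false.
    At s2: Dia (not p and (p or r)) is false.
    At s6: Dia (not p and (p or r)) is false.
  So Dia Dia (not p and (p or r)) is false at s0.
Satisfying worlds: none.

none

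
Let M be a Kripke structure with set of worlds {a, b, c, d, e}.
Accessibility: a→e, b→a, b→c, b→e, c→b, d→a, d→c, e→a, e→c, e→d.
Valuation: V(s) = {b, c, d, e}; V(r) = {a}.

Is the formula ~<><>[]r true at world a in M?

Yes

Recall that []ψ holds at a world iff ψ holds at every accessible world, and <>ψ holds iff ψ holds at some accessible world.
At a: <><>[]r is false, so ~<><>[]r is true.
  At a: <><>[]r requires <>[]r at some successor in {e}.
    At e: <>[]r is false.
  So <><>[]r is false at a.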